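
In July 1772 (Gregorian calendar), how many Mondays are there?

4

July 1772 has 31 days and begins on Wednesday.
The first Monday is July 6.
Mondays fall on 6, 13, 20, 27 — that's 4.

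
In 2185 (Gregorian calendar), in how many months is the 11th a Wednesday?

Check the 11th of each month of 2185: Jan 11: Tue, Feb 11: Fri, Mar 11: Fri, Apr 11: Mon, May 11: Wed, Jun 11: Sat, Jul 11: Mon, Aug 11: Thu, Sep 11: Sun, Oct 11: Tue, Nov 11: Fri, Dec 11: Sun.
Wednesday occurs in May — 1 month.

1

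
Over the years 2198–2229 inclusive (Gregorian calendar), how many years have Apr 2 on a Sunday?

Track Apr 2's weekday year by year (advancing +1, or +2 across a Feb 29):
  2198: Mon  2199: Tue (+1)  2200: Wed (+1)  2201: Thu (+1)  2202: Fri (+1)
  2203: Sat (+1)  2204: Mon (+2)  2205: Tue (+1)  2206: Wed (+1)  2207: Thu (+1)
  2208: Sat (+2)  2209: Sun (+1) ✓  2210: Mon (+1)  2211: Tue (+1)  … (4 more years) …
  2216: Tue (+2)  2217: Wed (+1)  2218: Thu (+1)  2219: Fri (+1)  2220: Sun (+2) ✓
  2221: Mon (+1)  2222: Tue (+1)  2223: Wed (+1)  2224: Fri (+2)  2225: Sat (+1)
  2226: Sun (+1) ✓  2227: Mon (+1)  2228: Wed (+2)  2229: Thu (+1)
Sunday years: 2209, 2215, 2220, 2226 — 4 in total.

4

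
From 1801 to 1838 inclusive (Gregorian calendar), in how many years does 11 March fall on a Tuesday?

5

Track 11 March's weekday year by year (advancing +1, or +2 across a Feb 29):
  1801: Wed  1802: Thu (+1)  1803: Fri (+1)  1804: Sun (+2)  1805: Mon (+1)
  1806: Tue (+1) ✓  1807: Wed (+1)  1808: Fri (+2)  1809: Sat (+1)  1810: Sun (+1)
  1811: Mon (+1)  1812: Wed (+2)  1813: Thu (+1)  1814: Fri (+1)  … (10 more years) …
  1825: Fri (+1)  1826: Sat (+1)  1827: Sun (+1)  1828: Tue (+2) ✓  1829: Wed (+1)
  1830: Thu (+1)  1831: Fri (+1)  1832: Sun (+2)  1833: Mon (+1)  1834: Tue (+1) ✓
  1835: Wed (+1)  1836: Fri (+2)  1837: Sat (+1)  1838: Sun (+1)
Tuesday years: 1806, 1817, 1823, 1828, 1834 — 5 in total.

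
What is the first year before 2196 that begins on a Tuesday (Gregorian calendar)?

Jan 1 advances by 2 weekdays after a leap year and by 1 after a common year.
2196: Jan 1 is Friday (leap).
2195: Thursday
2194: Wednesday
2193: Tuesday
2193 begins on a Tuesday

2193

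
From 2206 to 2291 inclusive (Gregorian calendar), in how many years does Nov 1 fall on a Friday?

Track Nov 1's weekday year by year (advancing +1, or +2 across a Feb 29):
  2206: Sat  2207: Sun (+1)  2208: Tue (+2)  2209: Wed (+1)  2210: Thu (+1)
  2211: Fri (+1) ✓  2212: Sun (+2)  2213: Mon (+1)  2214: Tue (+1)  2215: Wed (+1)
  2216: Fri (+2) ✓  2217: Sat (+1)  2218: Sun (+1)  2219: Mon (+1)  … (58 more years) …
  2278: Fri (+1) ✓  2279: Sat (+1)  2280: Mon (+2)  2281: Tue (+1)  2282: Wed (+1)
  2283: Thu (+1)  2284: Sat (+2)  2285: Sun (+1)  2286: Mon (+1)  2287: Tue (+1)
  2288: Thu (+2)  2289: Fri (+1) ✓  2290: Sat (+1)  2291: Sun (+1)
Friday years: 2211, 2216, 2222, 2233, 2239, 2244, 2250, 2261, 2267, 2272, 2278, 2289 — 12 in total.

12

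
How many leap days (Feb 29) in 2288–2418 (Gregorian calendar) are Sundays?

Leap years in 2288–2418: 32 of them.
Feb 29 weekday advances by 5 (mod 7) from one leap year to the next four years later (or differs when a century non-leap intervenes).
Leap-day weekdays: 2288:Wed 2292:Mon 2296:Sat 2304:Mon 2308:Sat 2312:Thu 2316:Tue 2320:Sun✓ 2324:Fri 2328:Wed 2332:Mon 2336:Sat 2340:Thu …(6 more)… 2368:Thu 2372:Tue 2376:Sun✓ 2380:Fri 2384:Wed 2388:Mon 2392:Sat 2396:Thu 2400:Tue 2404:Sun✓ 2408:Fri 2412:Wed 2416:Mon
Sunday: 2320, 2348, 2376, 2404 → 4.

4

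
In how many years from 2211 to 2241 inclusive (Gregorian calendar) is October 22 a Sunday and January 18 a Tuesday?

Check each year's weekday for October 22 and January 18:
  2211: Tue/Fri  2212: Thu/Sat  2213: Fri/Mon  2214: Sat/Tue  2215: Sun/Wed  2216: Tue/Thu  2217: Wed/Sat  2218: Thu/Sun  2219: Fri/Mon  2220: Sun/Tue ✓  2221: Mon/Thu  2222: Tue/Fri  2223: Wed/Sat  2224: Fri/Sun  …(3 more)…  2228: Wed/Fri  2229: Thu/Sun  2230: Fri/Mon  2231: Sat/Tue  2232: Mon/Wed  2233: Tue/Fri  2234: Wed/Sat  2235: Thu/Sun  2236: Sat/Mon  2237: Sun/Wed  2238: Mon/Thu  2239: Tue/Fri  2240: Thu/Sat  2241: Fri/Mon
Both conditions hold in: 2220 — 1.

1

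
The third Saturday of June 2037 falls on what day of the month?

June 1, 2037 is a Monday, so the first Saturday is the 6th.
The third Saturday is 6 + 14 = 20.

20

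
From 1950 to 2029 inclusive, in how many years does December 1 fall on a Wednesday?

Track December 1's weekday year by year (advancing +1, or +2 across a Feb 29):
  1950: Fri  1951: Sat (+1)  1952: Mon (+2)  1953: Tue (+1)  1954: Wed (+1) ✓
  1955: Thu (+1)  1956: Sat (+2)  1957: Sun (+1)  1958: Mon (+1)  1959: Tue (+1)
  1960: Thu (+2)  1961: Fri (+1)  1962: Sat (+1)  1963: Sun (+1)  … (52 more years) …
  2016: Thu (+2)  2017: Fri (+1)  2018: Sat (+1)  2019: Sun (+1)  2020: Tue (+2)
  2021: Wed (+1) ✓  2022: Thu (+1)  2023: Fri (+1)  2024: Sun (+2)  2025: Mon (+1)
  2026: Tue (+1)  2027: Wed (+1) ✓  2028: Fri (+2)  2029: Sat (+1)
Wednesday years: 1954, 1965, 1971, 1976, 1982, 1993, 1999, 2004, 2010, 2021, 2027 — 11 in total.

11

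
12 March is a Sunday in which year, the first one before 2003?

2000

From one year to the next, a fixed date's weekday advances by 1, or by 2 when a Feb 29 lies between the two dates.
2003: March 12 is Wednesday.
2002: Tuesday (−1)
2001: Monday (−1)
2000: Sunday (−1)
12 March falls on a Sunday in 2000.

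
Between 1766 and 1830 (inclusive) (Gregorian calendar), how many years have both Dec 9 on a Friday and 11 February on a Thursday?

3

Check each year's weekday for Dec 9 and 11 February:
  1766: Tue/Tue  1767: Wed/Wed  1768: Fri/Thu ✓  1769: Sat/Sat  1770: Sun/Sun  1771: Mon/Mon  1772: Wed/Tue  1773: Thu/Thu  1774: Fri/Fri  1775: Sat/Sat  1776: Mon/Sun  1777: Tue/Tue  1778: Wed/Wed  1779: Thu/Thu  …(37 more)…  1817: Tue/Tue  1818: Wed/Wed  1819: Thu/Thu  1820: Sat/Fri  1821: Sun/Sun  1822: Mon/Mon  1823: Tue/Tue  1824: Thu/Wed  1825: Fri/Fri  1826: Sat/Sat  1827: Sun/Sun  1828: Tue/Mon  1829: Wed/Wed  1830: Thu/Thu
Both conditions hold in: 1768, 1796, 1808 — 3.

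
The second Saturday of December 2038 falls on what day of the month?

December 1, 2038 is a Wednesday, so the first Saturday is the 4th.
The second Saturday is 4 + 7 = 11.

11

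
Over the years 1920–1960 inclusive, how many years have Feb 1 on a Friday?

6

Track Feb 1's weekday year by year (advancing +1, or +2 across a Feb 29):
  1920: Sun  1921: Tue (+2)  1922: Wed (+1)  1923: Thu (+1)  1924: Fri (+1) ✓
  1925: Sun (+2)  1926: Mon (+1)  1927: Tue (+1)  1928: Wed (+1)  1929: Fri (+2) ✓
  1930: Sat (+1)  1931: Sun (+1)  1932: Mon (+1)  1933: Wed (+2)  … (13 more years) …
  1947: Sat (+1)  1948: Sun (+1)  1949: Tue (+2)  1950: Wed (+1)  1951: Thu (+1)
  1952: Fri (+1) ✓  1953: Sun (+2)  1954: Mon (+1)  1955: Tue (+1)  1956: Wed (+1)
  1957: Fri (+2) ✓  1958: Sat (+1)  1959: Sun (+1)  1960: Mon (+1)
Friday years: 1924, 1929, 1935, 1946, 1952, 1957 — 6 in total.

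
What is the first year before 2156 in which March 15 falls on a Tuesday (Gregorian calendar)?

From one year to the next, a fixed date's weekday advances by 1, or by 2 when a Feb 29 lies between the two dates.
2156: March 15 is Monday.
2155: Saturday (−2)
2154: Friday (−1)
2153: Thursday (−1)
2152: Wednesday (−1)
2151: Monday (−2)
2150: Sunday (−1)
2149: Saturday (−1)
2148: Friday (−1)
2147: Wednesday (−2)
2146: Tuesday (−1)
March 15 falls on a Tuesday in 2146.

2146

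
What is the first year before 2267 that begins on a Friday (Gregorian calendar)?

Jan 1 advances by 2 weekdays after a leap year and by 1 after a common year.
2267: Jan 1 is Tuesday.
2266: Monday
2265: Sunday
2264: Friday (leap)
2264 begins on a Friday

2264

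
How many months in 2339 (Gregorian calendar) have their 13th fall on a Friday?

Check the 13th of each month of 2339: Jan 13: Fri, Feb 13: Mon, Mar 13: Mon, Apr 13: Thu, May 13: Sat, Jun 13: Tue, Jul 13: Thu, Aug 13: Sun, Sep 13: Wed, Oct 13: Fri, Nov 13: Mon, Dec 13: Wed.
Friday occurs in January, October — 2 months.

2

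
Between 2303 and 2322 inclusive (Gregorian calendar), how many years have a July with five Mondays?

9

July has 31 days; it has five Mondays when Monday falls among the first (month-length − 28) days — i.e. when July 1 is one of Monday/Sunday/Saturday.
July 1 by year: 2303:Wed 2304:Fri 2305:Sat✓ 2306:Sun✓ 2307:Mon✓ 2308:Wed 2309:Thu 2310:Fri 2311:Sat✓ 2312:Mon✓ 2313:Tue 2314:Wed 2315:Thu 2316:Sat✓ 2317:Sun✓ 2318:Mon✓ 2319:Tue 2320:Thu 2321:Fri 2322:Sat✓
Years with five Mondays: 2305, 2306, 2307, 2311, 2312, 2316, 2317, 2318, 2322 → 9.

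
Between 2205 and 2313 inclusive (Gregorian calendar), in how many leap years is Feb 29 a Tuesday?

Leap years in 2205–2313: 26 of them.
Feb 29 weekday advances by 5 (mod 7) from one leap year to the next four years later (or differs when a century non-leap intervenes).
Leap-day weekdays: 2208:Mon 2212:Sat 2216:Thu 2220:Tue✓ 2224:Sun 2228:Fri 2232:Wed 2236:Mon 2240:Sat 2244:Thu 2248:Tue✓ 2252:Sun 2256:Fri 2260:Wed 2264:Mon 2268:Sat 2272:Thu 2276:Tue✓ 2280:Sun 2284:Fri 2288:Wed 2292:Mon 2296:Sat 2304:Mon 2308:Sat 2312:Thu
Tuesday: 2220, 2248, 2276 → 3.

3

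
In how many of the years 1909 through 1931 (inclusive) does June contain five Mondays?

June has 30 days; it has five Mondays when Monday falls among the first (month-length − 28) days — i.e. when June 1 is one of Monday/Sunday.
June 1 by year: 1909:Tue 1910:Wed 1911:Thu 1912:Sat 1913:Sun✓ 1914:Mon✓ 1915:Tue 1916:Thu 1917:Fri 1918:Sat 1919:Sun✓ 1920:Tue 1921:Wed 1922:Thu 1923:Fri 1924:Sun✓ 1925:Mon✓ 1926:Tue 1927:Wed 1928:Fri 1929:Sat 1930:Sun✓ 1931:Mon✓
Years with five Mondays: 1913, 1914, 1919, 1924, 1925, 1930, 1931 → 7.

7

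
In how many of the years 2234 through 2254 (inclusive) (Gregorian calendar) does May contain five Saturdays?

May has 31 days; it has five Saturdays when Saturday falls among the first (month-length − 28) days — i.e. when May 1 is one of Saturday/Friday/Thursday.
May 1 by year: 2234:Thu✓ 2235:Fri✓ 2236:Sun 2237:Mon 2238:Tue 2239:Wed 2240:Fri✓ 2241:Sat✓ 2242:Sun 2243:Mon 2244:Wed 2245:Thu✓ 2246:Fri✓ 2247:Sat✓ 2248:Mon 2249:Tue 2250:Wed 2251:Thu✓ 2252:Sat✓ 2253:Sun 2254:Mon
Years with five Saturdays: 2234, 2235, 2240, 2241, 2245, 2246, 2247, 2251, 2252 → 9.

9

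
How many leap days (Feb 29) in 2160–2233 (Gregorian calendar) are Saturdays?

Leap years in 2160–2233: 18 of them.
Feb 29 weekday advances by 5 (mod 7) from one leap year to the next four years later (or differs when a century non-leap intervenes).
Leap-day weekdays: 2160:Fri 2164:Wed 2168:Mon 2172:Sat✓ 2176:Thu 2180:Tue 2184:Sun 2188:Fri 2192:Wed 2196:Mon 2204:Wed 2208:Mon 2212:Sat✓ 2216:Thu 2220:Tue 2224:Sun 2228:Fri 2232:Wed
Saturday: 2172, 2212 → 2.

2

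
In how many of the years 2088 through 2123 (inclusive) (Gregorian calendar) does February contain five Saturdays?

February has 28 days (29 in leap years); it has five Saturdays when Saturday falls among the first (month-length − 28) days — i.e. when February 1 is Saturday in a leap year (never in a common year).
February 1 by year: 2088:Sun 2089:Tue 2090:Wed 2091:Thu 2092:Fri 2093:Sun 2094:Mon 2095:Tue 2096:Wed 2097:Fri 2098:Sat 2099:Sun 2100:Mon 2101:Tue 2102:Wed …(6 more)… 2109:Fri 2110:Sat 2111:Sun 2112:Mon 2113:Wed 2114:Thu 2115:Fri 2116:Sat✓ 2117:Mon 2118:Tue 2119:Wed 2120:Thu 2121:Sat 2122:Sun 2123:Mon
Years with five Saturdays: 2116 → 1.

1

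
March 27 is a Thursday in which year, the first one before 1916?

From one year to the next, a fixed date's weekday advances by 1, or by 2 when a Feb 29 lies between the two dates.
1916: March 27 is Monday.
1915: Saturday (−2)
1914: Friday (−1)
1913: Thursday (−1)
March 27 falls on a Thursday in 1913.

1913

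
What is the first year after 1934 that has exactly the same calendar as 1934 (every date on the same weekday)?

1945

Two years share a calendar iff Jan 1 falls on the same weekday and both are leap or both are common. 1934: Jan 1 is Monday, common year.
1935: Jan 1 Tuesday, common
1936: Jan 1 Wednesday, leap
1937: Jan 1 Friday, common
1938: Jan 1 Saturday, common
1939: Jan 1 Sunday, common
1940: Jan 1 Monday, leap
1941: Jan 1 Wednesday, common
1942: Jan 1 Thursday, common
1943: Jan 1 Friday, common
1944: Jan 1 Saturday, leap
1945: Jan 1 Monday, common
1945 matches on both conditions.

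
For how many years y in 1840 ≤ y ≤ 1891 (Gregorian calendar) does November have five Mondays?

16

November has 30 days; it has five Mondays when Monday falls among the first (month-length − 28) days — i.e. when November 1 is one of Monday/Sunday.
November 1 by year: 1840:Sun✓ 1841:Mon✓ 1842:Tue 1843:Wed 1844:Fri 1845:Sat 1846:Sun✓ 1847:Mon✓ 1848:Wed 1849:Thu 1850:Fri 1851:Sat 1852:Mon✓ 1853:Tue 1854:Wed …(22 more)… 1877:Thu 1878:Fri 1879:Sat 1880:Mon✓ 1881:Tue 1882:Wed 1883:Thu 1884:Sat 1885:Sun✓ 1886:Mon✓ 1887:Tue 1888:Thu 1889:Fri 1890:Sat 1891:Sun✓
Years with five Mondays: 1840, 1841, 1846, 1847, 1852, 1857, 1858, 1863, 1868, 1869, 1874, 1875, 1880, 1885, 1886, 1891 → 16.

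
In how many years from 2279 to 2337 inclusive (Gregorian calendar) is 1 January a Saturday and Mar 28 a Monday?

6

Check each year's weekday for 1 January and Mar 28:
  2279: Wed/Fri  2280: Thu/Sun  2281: Sat/Mon ✓  2282: Sun/Tue  2283: Mon/Wed  2284: Tue/Fri  2285: Thu/Sat  2286: Fri/Sun  2287: Sat/Mon ✓  2288: Sun/Wed  2289: Tue/Thu  2290: Wed/Fri  2291: Thu/Sat  2292: Fri/Mon  …(31 more)…  2324: Tue/Fri  2325: Thu/Sat  2326: Fri/Sun  2327: Sat/Mon ✓  2328: Sun/Wed  2329: Tue/Thu  2330: Wed/Fri  2331: Thu/Sat  2332: Fri/Mon  2333: Sun/Tue  2334: Mon/Wed  2335: Tue/Thu  2336: Wed/Sat  2337: Fri/Sun
Both conditions hold in: 2281, 2287, 2298, 2310, 2321, 2327 — 6.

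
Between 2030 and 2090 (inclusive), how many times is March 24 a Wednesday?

Track March 24's weekday year by year (advancing +1, or +2 across a Feb 29):
  2030: Sun  2031: Mon (+1)  2032: Wed (+2) ✓  2033: Thu (+1)  2034: Fri (+1)
  2035: Sat (+1)  2036: Mon (+2)  2037: Tue (+1)  2038: Wed (+1) ✓  2039: Thu (+1)
  2040: Sat (+2)  2041: Sun (+1)  2042: Mon (+1)  2043: Tue (+1)  … (33 more years) …
  2077: Wed (+1) ✓  2078: Thu (+1)  2079: Fri (+1)  2080: Sun (+2)  2081: Mon (+1)
  2082: Tue (+1)  2083: Wed (+1) ✓  2084: Fri (+2)  2085: Sat (+1)  2086: Sun (+1)
  2087: Mon (+1)  2088: Wed (+2) ✓  2089: Thu (+1)  2090: Fri (+1)
Wednesday years: 2032, 2038, 2049, 2055, 2060, 2066, 2077, 2083, 2088 — 9 in total.

9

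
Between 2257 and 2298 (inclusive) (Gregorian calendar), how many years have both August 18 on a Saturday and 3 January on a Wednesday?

4

Check each year's weekday for August 18 and 3 January:
  2257: Tue/Sat  2258: Wed/Sun  2259: Thu/Mon  2260: Sat/Tue  2261: Sun/Thu  2262: Mon/Fri  2263: Tue/Sat  2264: Thu/Sun  2265: Fri/Tue  2266: Sat/Wed ✓  2267: Sun/Thu  2268: Tue/Fri  2269: Wed/Sun  2270: Thu/Mon  …(14 more)…  2285: Tue/Sat  2286: Wed/Sun  2287: Thu/Mon  2288: Sat/Tue  2289: Sun/Thu  2290: Mon/Fri  2291: Tue/Sat  2292: Thu/Sun  2293: Fri/Tue  2294: Sat/Wed ✓  2295: Sun/Thu  2296: Tue/Fri  2297: Wed/Sun  2298: Thu/Mon
Both conditions hold in: 2266, 2277, 2283, 2294 — 4.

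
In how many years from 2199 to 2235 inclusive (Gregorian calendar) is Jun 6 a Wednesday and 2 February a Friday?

3

Check each year's weekday for Jun 6 and 2 February:
  2199: Thu/Sat  2200: Fri/Sun  2201: Sat/Mon  2202: Sun/Tue  2203: Mon/Wed  2204: Wed/Thu  2205: Thu/Sat  2206: Fri/Sun  2207: Sat/Mon  2208: Mon/Tue  2209: Tue/Thu  2210: Wed/Fri ✓  2211: Thu/Sat  2212: Sat/Sun  …(9 more)…  2222: Thu/Sat  2223: Fri/Sun  2224: Sun/Mon  2225: Mon/Wed  2226: Tue/Thu  2227: Wed/Fri ✓  2228: Fri/Sat  2229: Sat/Mon  2230: Sun/Tue  2231: Mon/Wed  2232: Wed/Thu  2233: Thu/Sat  2234: Fri/Sun  2235: Sat/Mon
Both conditions hold in: 2210, 2221, 2227 — 3.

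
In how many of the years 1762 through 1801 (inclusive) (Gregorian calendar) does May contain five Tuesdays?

17

May has 31 days; it has five Tuesdays when Tuesday falls among the first (month-length − 28) days — i.e. when May 1 is one of Tuesday/Monday/Sunday.
May 1 by year: 1762:Sat 1763:Sun✓ 1764:Tue✓ 1765:Wed 1766:Thu 1767:Fri 1768:Sun✓ 1769:Mon✓ 1770:Tue✓ 1771:Wed 1772:Fri 1773:Sat 1774:Sun✓ 1775:Mon✓ 1776:Wed …(10 more)… 1787:Tue✓ 1788:Thu 1789:Fri 1790:Sat 1791:Sun✓ 1792:Tue✓ 1793:Wed 1794:Thu 1795:Fri 1796:Sun✓ 1797:Mon✓ 1798:Tue✓ 1799:Wed 1800:Thu 1801:Fri
Years with five Tuesdays: 1763, 1764, 1768, 1769, 1770, 1774, 1775, 1780, 1781, 1785, 1786, 1787, 1791, 1792, 1796, 1797, 1798 → 17.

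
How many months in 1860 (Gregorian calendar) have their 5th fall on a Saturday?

1

Check the 5th of each month of 1860: Jan 5: Thu, Feb 5: Sun, Mar 5: Mon, Apr 5: Thu, May 5: Sat, Jun 5: Tue, Jul 5: Thu, Aug 5: Sun, Sep 5: Wed, Oct 5: Fri, Nov 5: Mon, Dec 5: Wed.
Saturday occurs in May — 1 month.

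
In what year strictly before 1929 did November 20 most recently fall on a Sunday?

From one year to the next, a fixed date's weekday advances by 1, or by 2 when a Feb 29 lies between the two dates.
1929: November 20 is Wednesday.
1928: Tuesday (−1)
1927: Sunday (−2)
November 20 falls on a Sunday in 1927.

1927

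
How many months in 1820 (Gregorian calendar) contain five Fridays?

4

A month of length L has five Fridays iff its first Friday is on day ≤ L−28 (so day 1–3 in a 31-day month, 1–2 in a 30-day month, day 1 in a leap February).
Checking each month of 1820: Jan starts Sat (31d); Feb starts Tue (29d); Mar starts Wed (31d) ✓; Apr starts Sat (30d); May starts Mon (31d); Jun starts Thu (30d) ✓; Jul starts Sat (31d); Aug starts Tue (31d); Sep starts Fri (30d) ✓; Oct starts Sun (31d); Nov starts Wed (30d); Dec starts Fri (31d) ✓.
Five-Friday months: March, June, September, December → 4.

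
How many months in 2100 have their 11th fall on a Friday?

1

Check the 11th of each month of 2100: Jan 11: Mon, Feb 11: Thu, Mar 11: Thu, Apr 11: Sun, May 11: Tue, Jun 11: Fri, Jul 11: Sun, Aug 11: Wed, Sep 11: Sat, Oct 11: Mon, Nov 11: Thu, Dec 11: Sat.
Friday occurs in June — 1 month.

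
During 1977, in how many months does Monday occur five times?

A month of length L has five Mondays iff its first Monday is on day ≤ L−28 (so day 1–3 in a 31-day month, 1–2 in a 30-day month, day 1 in a leap February).
Checking each month of 1977: Jan starts Sat (31d) ✓; Feb starts Tue (28d); Mar starts Tue (31d); Apr starts Fri (30d); May starts Sun (31d) ✓; Jun starts Wed (30d); Jul starts Fri (31d); Aug starts Mon (31d) ✓; Sep starts Thu (30d); Oct starts Sat (31d) ✓; Nov starts Tue (30d); Dec starts Thu (31d).
Five-Monday months: January, May, August, October → 4.

4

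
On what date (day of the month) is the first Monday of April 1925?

6

April 1, 1925 is a Wednesday, so the first Monday is the 6th.
The first Monday is 6 + 0 = 6.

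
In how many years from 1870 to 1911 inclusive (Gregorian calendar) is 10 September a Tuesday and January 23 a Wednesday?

Check each year's weekday for 10 September and January 23:
  1870: Sat/Sun  1871: Sun/Mon  1872: Tue/Tue  1873: Wed/Thu  1874: Thu/Fri  1875: Fri/Sat  1876: Sun/Sun  1877: Mon/Tue  1878: Tue/Wed ✓  1879: Wed/Thu  1880: Fri/Fri  1881: Sat/Sun  1882: Sun/Mon  1883: Mon/Tue  …(14 more)…  1898: Sat/Sun  1899: Sun/Mon  1900: Mon/Tue  1901: Tue/Wed ✓  1902: Wed/Thu  1903: Thu/Fri  1904: Sat/Sat  1905: Sun/Mon  1906: Mon/Tue  1907: Tue/Wed ✓  1908: Thu/Thu  1909: Fri/Sat  1910: Sat/Sun  1911: Sun/Mon
Both conditions hold in: 1878, 1889, 1895, 1901, 1907 — 5.

5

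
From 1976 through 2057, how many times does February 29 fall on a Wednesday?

Leap years in 1976–2057: 21 of them.
Feb 29 weekday advances by 5 (mod 7) from one leap year to the next four years later (or differs when a century non-leap intervenes).
Leap-day weekdays: 1976:Sun 1980:Fri 1984:Wed✓ 1988:Mon 1992:Sat 1996:Thu 2000:Tue 2004:Sun 2008:Fri 2012:Wed✓ 2016:Mon 2020:Sat 2024:Thu 2028:Tue 2032:Sun 2036:Fri 2040:Wed✓ 2044:Mon 2048:Sat 2052:Thu 2056:Tue
Wednesday: 1984, 2012, 2040 → 3.

3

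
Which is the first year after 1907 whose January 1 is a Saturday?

Jan 1 advances by 2 weekdays after a leap year and by 1 after a common year.
1907: Jan 1 is Tuesday.
1908: Wednesday (leap)
1909: Friday
1910: Saturday
1910 begins on a Saturday

1910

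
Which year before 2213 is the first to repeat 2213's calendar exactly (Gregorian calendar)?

2202

Two years share a calendar iff Jan 1 falls on the same weekday and both are leap or both are common. 2213: Jan 1 is Friday, common year.
2212: Jan 1 Wednesday, leap
2211: Jan 1 Tuesday, common
2210: Jan 1 Monday, common
2209: Jan 1 Sunday, common
2208: Jan 1 Friday, leap
2207: Jan 1 Thursday, common
2206: Jan 1 Wednesday, common
2205: Jan 1 Tuesday, common
2204: Jan 1 Sunday, leap
2203: Jan 1 Saturday, common
2202: Jan 1 Friday, common
2202 matches on both conditions.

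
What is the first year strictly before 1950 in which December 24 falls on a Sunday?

From one year to the next, a fixed date's weekday advances by 1, or by 2 when a Feb 29 lies between the two dates.
1950: December 24 is Sunday.
1949: Saturday (−1)
1948: Friday (−1)
1947: Wednesday (−2)
1946: Tuesday (−1)
1945: Monday (−1)
1944: Sunday (−1)
December 24 falls on a Sunday in 1944.

1944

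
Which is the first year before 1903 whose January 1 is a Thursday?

1891

Jan 1 advances by 2 weekdays after a leap year and by 1 after a common year.
1903: Jan 1 is Thursday.
1902: Wednesday
1901: Tuesday
1900: Monday
1899: Sunday
1898: Saturday
1897: Friday
1896: Wednesday (leap)
1895: Tuesday
1894: Monday
1893: Sunday
1892: Friday (leap)
1891: Thursday
1891 begins on a Thursday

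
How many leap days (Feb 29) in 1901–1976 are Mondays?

3

Leap years in 1901–1976: 19 of them.
Feb 29 weekday advances by 5 (mod 7) from one leap year to the next four years later (or differs when a century non-leap intervenes).
Leap-day weekdays: 1904:Mon✓ 1908:Sat 1912:Thu 1916:Tue 1920:Sun 1924:Fri 1928:Wed 1932:Mon✓ 1936:Sat 1940:Thu 1944:Tue 1948:Sun 1952:Fri 1956:Wed 1960:Mon✓ 1964:Sat 1968:Thu 1972:Tue 1976:Sun
Monday: 1904, 1932, 1960 → 3.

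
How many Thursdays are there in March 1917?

March 1917 has 31 days and begins on Thursday.
The first Thursday is March 1.
Thursdays fall on 1, 8, 15, 22, 29 — that's 5.

5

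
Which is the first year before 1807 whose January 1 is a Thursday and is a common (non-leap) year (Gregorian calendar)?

1801

Jan 1 advances by 2 weekdays after a leap year and by 1 after a common year.
1807: Jan 1 is Thursday.
1806: Wednesday
1805: Tuesday
1804: Sunday (leap)
1803: Saturday
1802: Friday
1801: Thursday
1801 begins on a Thursday and is a common year.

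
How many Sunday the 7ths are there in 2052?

3

Check the 7th of each month of 2052: Jan 7: Sun, Feb 7: Wed, Mar 7: Thu, Apr 7: Sun, May 7: Tue, Jun 7: Fri, Jul 7: Sun, Aug 7: Wed, Sep 7: Sat, Oct 7: Mon, Nov 7: Thu, Dec 7: Sat.
Sunday occurs in January, April, July — 3 months.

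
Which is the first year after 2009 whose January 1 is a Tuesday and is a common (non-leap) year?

Jan 1 advances by 2 weekdays after a leap year and by 1 after a common year.
2009: Jan 1 is Thursday.
2010: Friday
2011: Saturday
2012: Sunday (leap)
2013: Tuesday
2013 begins on a Tuesday and is a common year.

2013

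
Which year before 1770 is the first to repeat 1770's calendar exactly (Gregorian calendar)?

1759

Two years share a calendar iff Jan 1 falls on the same weekday and both are leap or both are common. 1770: Jan 1 is Monday, common year.
1769: Jan 1 Sunday, common
1768: Jan 1 Friday, leap
1767: Jan 1 Thursday, common
1766: Jan 1 Wednesday, common
1765: Jan 1 Tuesday, common
1764: Jan 1 Sunday, leap
1763: Jan 1 Saturday, common
1762: Jan 1 Friday, common
1761: Jan 1 Thursday, common
1760: Jan 1 Tuesday, leap
1759: Jan 1 Monday, common
1759 matches on both conditions.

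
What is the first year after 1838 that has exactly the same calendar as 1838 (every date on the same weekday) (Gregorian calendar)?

1849

Two years share a calendar iff Jan 1 falls on the same weekday and both are leap or both are common. 1838: Jan 1 is Monday, common year.
1839: Jan 1 Tuesday, common
1840: Jan 1 Wednesday, leap
1841: Jan 1 Friday, common
1842: Jan 1 Saturday, common
1843: Jan 1 Sunday, common
1844: Jan 1 Monday, leap
1845: Jan 1 Wednesday, common
1846: Jan 1 Thursday, common
1847: Jan 1 Friday, common
1848: Jan 1 Saturday, leap
1849: Jan 1 Monday, common
1849 matches on both conditions.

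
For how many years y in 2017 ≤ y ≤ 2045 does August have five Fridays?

August has 31 days; it has five Fridays when Friday falls among the first (month-length − 28) days — i.e. when August 1 is one of Friday/Thursday/Wednesday.
August 1 by year: 2017:Tue 2018:Wed✓ 2019:Thu✓ 2020:Sat 2021:Sun 2022:Mon 2023:Tue 2024:Thu✓ 2025:Fri✓ 2026:Sat 2027:Sun 2028:Tue 2029:Wed✓ 2030:Thu✓ 2031:Fri✓ 2032:Sun 2033:Mon 2034:Tue 2035:Wed✓ 2036:Fri✓ 2037:Sat 2038:Sun 2039:Mon 2040:Wed✓ 2041:Thu✓ 2042:Fri✓ 2043:Sat 2044:Mon 2045:Tue
Years with five Fridays: 2018, 2019, 2024, 2025, 2029, 2030, 2031, 2035, 2036, 2040, 2041, 2042 → 12.

12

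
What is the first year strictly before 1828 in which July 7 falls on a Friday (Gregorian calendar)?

From one year to the next, a fixed date's weekday advances by 1, or by 2 when a Feb 29 lies between the two dates.
1828: July 7 is Monday.
1827: Saturday (−2)
1826: Friday (−1)
July 7 falls on a Friday in 1826.

1826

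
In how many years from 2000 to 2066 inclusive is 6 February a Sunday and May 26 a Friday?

Check each year's weekday for 6 February and May 26:
  2000: Sun/Fri ✓  2001: Tue/Sat  2002: Wed/Sun  2003: Thu/Mon  2004: Fri/Wed  2005: Sun/Thu  2006: Mon/Fri  2007: Tue/Sat  2008: Wed/Mon  2009: Fri/Tue  2010: Sat/Wed  2011: Sun/Thu  2012: Mon/Sat  2013: Wed/Sun  …(39 more)…  2053: Thu/Mon  2054: Fri/Tue  2055: Sat/Wed  2056: Sun/Fri ✓  2057: Tue/Sat  2058: Wed/Sun  2059: Thu/Mon  2060: Fri/Wed  2061: Sun/Thu  2062: Mon/Fri  2063: Tue/Sat  2064: Wed/Mon  2065: Fri/Tue  2066: Sat/Wed
Both conditions hold in: 2000, 2028, 2056 — 3.

3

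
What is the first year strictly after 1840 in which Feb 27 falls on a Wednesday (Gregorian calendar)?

From one year to the next, a fixed date's weekday advances by 1, or by 2 when a Feb 29 lies between the two dates.
1840: February 27 is Thursday.
1841: Saturday (+2)
1842: Sunday (+1)
1843: Monday (+1)
1844: Tuesday (+1)
1845: Thursday (+2)
1846: Friday (+1)
1847: Saturday (+1)
1848: Sunday (+1)
1849: Tuesday (+2)
1850: Wednesday (+1)
Feb 27 falls on a Wednesday in 1850.

1850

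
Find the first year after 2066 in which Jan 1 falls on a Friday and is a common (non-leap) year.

2077

Jan 1 advances by 2 weekdays after a leap year and by 1 after a common year.
2066: Jan 1 is Friday.
2067: Saturday
2068: Sunday (leap)
2069: Tuesday
2070: Wednesday
2071: Thursday
2072: Friday (leap)
2073: Sunday
2074: Monday
2075: Tuesday
2076: Wednesday (leap)
2077: Friday
2077 begins on a Friday and is a common year.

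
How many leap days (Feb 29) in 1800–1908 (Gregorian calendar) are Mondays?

Leap years in 1800–1908: 26 of them.
Feb 29 weekday advances by 5 (mod 7) from one leap year to the next four years later (or differs when a century non-leap intervenes).
Leap-day weekdays: 1804:Wed 1808:Mon✓ 1812:Sat 1816:Thu 1820:Tue 1824:Sun 1828:Fri 1832:Wed 1836:Mon✓ 1840:Sat 1844:Thu 1848:Tue 1852:Sun 1856:Fri 1860:Wed 1864:Mon✓ 1868:Sat 1872:Thu 1876:Tue 1880:Sun 1884:Fri 1888:Wed 1892:Mon✓ 1896:Sat 1904:Mon✓ 1908:Sat
Monday: 1808, 1836, 1864, 1892, 1904 → 5.

5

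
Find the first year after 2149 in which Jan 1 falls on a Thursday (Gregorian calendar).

2150

Jan 1 advances by 2 weekdays after a leap year and by 1 after a common year.
2149: Jan 1 is Wednesday.
2150: Thursday
2150 begins on a Thursday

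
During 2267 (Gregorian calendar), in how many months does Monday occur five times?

4

A month of length L has five Mondays iff its first Monday is on day ≤ L−28 (so day 1–3 in a 31-day month, 1–2 in a 30-day month, day 1 in a leap February).
Checking each month of 2267: Jan starts Tue (31d); Feb starts Fri (28d); Mar starts Fri (31d); Apr starts Mon (30d) ✓; May starts Wed (31d); Jun starts Sat (30d); Jul starts Mon (31d) ✓; Aug starts Thu (31d); Sep starts Sun (30d) ✓; Oct starts Tue (31d); Nov starts Fri (30d); Dec starts Sun (31d) ✓.
Five-Monday months: April, July, September, December → 4.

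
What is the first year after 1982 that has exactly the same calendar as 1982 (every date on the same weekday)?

1993

Two years share a calendar iff Jan 1 falls on the same weekday and both are leap or both are common. 1982: Jan 1 is Friday, common year.
1983: Jan 1 Saturday, common
1984: Jan 1 Sunday, leap
1985: Jan 1 Tuesday, common
1986: Jan 1 Wednesday, common
1987: Jan 1 Thursday, common
1988: Jan 1 Friday, leap
1989: Jan 1 Sunday, common
1990: Jan 1 Monday, common
1991: Jan 1 Tuesday, common
1992: Jan 1 Wednesday, leap
1993: Jan 1 Friday, common
1993 matches on both conditions.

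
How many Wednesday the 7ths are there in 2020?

1

Check the 7th of each month of 2020: Jan 7: Tue, Feb 7: Fri, Mar 7: Sat, Apr 7: Tue, May 7: Thu, Jun 7: Sun, Jul 7: Tue, Aug 7: Fri, Sep 7: Mon, Oct 7: Wed, Nov 7: Sat, Dec 7: Mon.
Wednesday occurs in October — 1 month.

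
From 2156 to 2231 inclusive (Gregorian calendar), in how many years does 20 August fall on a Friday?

11

Track 20 August's weekday year by year (advancing +1, or +2 across a Feb 29):
  2156: Fri ✓  2157: Sat (+1)  2158: Sun (+1)  2159: Mon (+1)  2160: Wed (+2)
  2161: Thu (+1)  2162: Fri (+1) ✓  2163: Sat (+1)  2164: Mon (+2)  2165: Tue (+1)
  2166: Wed (+1)  2167: Thu (+1)  2168: Sat (+2)  2169: Sun (+1)  … (48 more years) …
  2218: Thu (+1)  2219: Fri (+1) ✓  2220: Sun (+2)  2221: Mon (+1)  2222: Tue (+1)
  2223: Wed (+1)  2224: Fri (+2) ✓  2225: Sat (+1)  2226: Sun (+1)  2227: Mon (+1)
  2228: Wed (+2)  2229: Thu (+1)  2230: Fri (+1) ✓  2231: Sat (+1)
Friday years: 2156, 2162, 2173, 2179, 2184, 2190, 2202, 2213, 2219, 2224, 2230 — 11 in total.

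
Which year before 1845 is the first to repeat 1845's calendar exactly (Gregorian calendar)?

Two years share a calendar iff Jan 1 falls on the same weekday and both are leap or both are common. 1845: Jan 1 is Wednesday, common year.
1844: Jan 1 Monday, leap
1843: Jan 1 Sunday, common
1842: Jan 1 Saturday, common
1841: Jan 1 Friday, common
1840: Jan 1 Wednesday, leap
1839: Jan 1 Tuesday, common
1838: Jan 1 Monday, common
1837: Jan 1 Sunday, common
1836: Jan 1 Friday, leap
1835: Jan 1 Thursday, common
1834: Jan 1 Wednesday, common
1834 matches on both conditions.

1834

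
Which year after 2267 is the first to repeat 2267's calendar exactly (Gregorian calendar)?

2278

Two years share a calendar iff Jan 1 falls on the same weekday and both are leap or both are common. 2267: Jan 1 is Tuesday, common year.
2268: Jan 1 Wednesday, leap
2269: Jan 1 Friday, common
2270: Jan 1 Saturday, common
2271: Jan 1 Sunday, common
2272: Jan 1 Monday, leap
2273: Jan 1 Wednesday, common
2274: Jan 1 Thursday, common
2275: Jan 1 Friday, common
2276: Jan 1 Saturday, leap
2277: Jan 1 Monday, common
2278: Jan 1 Tuesday, common
2278 matches on both conditions.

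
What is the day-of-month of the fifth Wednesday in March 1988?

March 1, 1988 is a Tuesday, so the first Wednesday is the 2nd.
The fifth Wednesday is 2 + 28 = 30.

30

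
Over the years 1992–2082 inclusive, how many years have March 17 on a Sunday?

13

Track March 17's weekday year by year (advancing +1, or +2 across a Feb 29):
  1992: Tue  1993: Wed (+1)  1994: Thu (+1)  1995: Fri (+1)  1996: Sun (+2) ✓
  1997: Mon (+1)  1998: Tue (+1)  1999: Wed (+1)  2000: Fri (+2)  2001: Sat (+1)
  2002: Sun (+1) ✓  2003: Mon (+1)  2004: Wed (+2)  2005: Thu (+1)  … (63 more years) …
  2069: Sun (+1) ✓  2070: Mon (+1)  2071: Tue (+1)  2072: Thu (+2)  2073: Fri (+1)
  2074: Sat (+1)  2075: Sun (+1) ✓  2076: Tue (+2)  2077: Wed (+1)  2078: Thu (+1)
  2079: Fri (+1)  2080: Sun (+2) ✓  2081: Mon (+1)  2082: Tue (+1)
Sunday years: 1996, 2002, 2013, 2019, 2024, 2030, 2041, 2047, 2052, 2058, 2069, 2075, 2080 — 13 in total.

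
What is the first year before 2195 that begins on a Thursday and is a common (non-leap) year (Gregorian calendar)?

Jan 1 advances by 2 weekdays after a leap year and by 1 after a common year.
2195: Jan 1 is Thursday.
2194: Wednesday
2193: Tuesday
2192: Sunday (leap)
2191: Saturday
2190: Friday
2189: Thursday
2189 begins on a Thursday and is a common year.

2189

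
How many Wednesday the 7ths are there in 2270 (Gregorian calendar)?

2

Check the 7th of each month of 2270: Jan 7: Fri, Feb 7: Mon, Mar 7: Mon, Apr 7: Thu, May 7: Sat, Jun 7: Tue, Jul 7: Thu, Aug 7: Sun, Sep 7: Wed, Oct 7: Fri, Nov 7: Mon, Dec 7: Wed.
Wednesday occurs in September, December — 2 months.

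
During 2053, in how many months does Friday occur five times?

A month of length L has five Fridays iff its first Friday is on day ≤ L−28 (so day 1–3 in a 31-day month, 1–2 in a 30-day month, day 1 in a leap February).
Checking each month of 2053: Jan starts Wed (31d) ✓; Feb starts Sat (28d); Mar starts Sat (31d); Apr starts Tue (30d); May starts Thu (31d) ✓; Jun starts Sun (30d); Jul starts Tue (31d); Aug starts Fri (31d) ✓; Sep starts Mon (30d); Oct starts Wed (31d) ✓; Nov starts Sat (30d); Dec starts Mon (31d).
Five-Friday months: January, May, August, October → 4.

4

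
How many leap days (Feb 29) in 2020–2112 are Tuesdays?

Leap years in 2020–2112: 23 of them.
Feb 29 weekday advances by 5 (mod 7) from one leap year to the next four years later (or differs when a century non-leap intervenes).
Leap-day weekdays: 2020:Sat 2024:Thu 2028:Tue✓ 2032:Sun 2036:Fri 2040:Wed 2044:Mon 2048:Sat 2052:Thu 2056:Tue✓ 2060:Sun 2064:Fri 2068:Wed 2072:Mon 2076:Sat 2080:Thu 2084:Tue✓ 2088:Sun 2092:Fri 2096:Wed 2104:Fri 2108:Wed 2112:Mon
Tuesday: 2028, 2056, 2084 → 3.

3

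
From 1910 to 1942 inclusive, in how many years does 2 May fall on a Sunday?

Track 2 May's weekday year by year (advancing +1, or +2 across a Feb 29):
  1910: Mon  1911: Tue (+1)  1912: Thu (+2)  1913: Fri (+1)  1914: Sat (+1)
  1915: Sun (+1) ✓  1916: Tue (+2)  1917: Wed (+1)  1918: Thu (+1)  1919: Fri (+1)
  1920: Sun (+2) ✓  1921: Mon (+1)  1922: Tue (+1)  1923: Wed (+1)  … (5 more years) …
  1929: Thu (+1)  1930: Fri (+1)  1931: Sat (+1)  1932: Mon (+2)  1933: Tue (+1)
  1934: Wed (+1)  1935: Thu (+1)  1936: Sat (+2)  1937: Sun (+1) ✓  1938: Mon (+1)
  1939: Tue (+1)  1940: Thu (+2)  1941: Fri (+1)  1942: Sat (+1)
Sunday years: 1915, 1920, 1926, 1937 — 4 in total.

4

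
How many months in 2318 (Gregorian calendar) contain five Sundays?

A month of length L has five Sundays iff its first Sunday is on day ≤ L−28 (so day 1–3 in a 31-day month, 1–2 in a 30-day month, day 1 in a leap February).
Checking each month of 2318: Jan starts Tue (31d); Feb starts Fri (28d); Mar starts Fri (31d) ✓; Apr starts Mon (30d); May starts Wed (31d); Jun starts Sat (30d) ✓; Jul starts Mon (31d); Aug starts Thu (31d); Sep starts Sun (30d) ✓; Oct starts Tue (31d); Nov starts Fri (30d); Dec starts Sun (31d) ✓.
Five-Sunday months: March, June, September, December → 4.

4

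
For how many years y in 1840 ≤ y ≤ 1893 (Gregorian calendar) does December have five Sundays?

December has 31 days; it has five Sundays when Sunday falls among the first (month-length − 28) days — i.e. when December 1 is one of Sunday/Saturday/Friday.
December 1 by year: 1840:Tue 1841:Wed 1842:Thu 1843:Fri✓ 1844:Sun✓ 1845:Mon 1846:Tue 1847:Wed 1848:Fri✓ 1849:Sat✓ 1850:Sun✓ 1851:Mon 1852:Wed 1853:Thu 1854:Fri✓ …(24 more)… 1879:Mon 1880:Wed 1881:Thu 1882:Fri✓ 1883:Sat✓ 1884:Mon 1885:Tue 1886:Wed 1887:Thu 1888:Sat✓ 1889:Sun✓ 1890:Mon 1891:Tue 1892:Thu 1893:Fri✓
Years with five Sundays: 1843, 1844, 1848, 1849, 1850, 1854, 1855, 1860, 1861, 1865, 1866, 1867, 1871, 1872, 1876, 1877, 1878, 1882, 1883, 1888, 1889, 1893 → 22.

22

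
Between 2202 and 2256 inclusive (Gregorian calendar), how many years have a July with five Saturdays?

July has 31 days; it has five Saturdays when Saturday falls among the first (month-length − 28) days — i.e. when July 1 is one of Saturday/Friday/Thursday.
July 1 by year: 2202:Thu✓ 2203:Fri✓ 2204:Sun 2205:Mon 2206:Tue 2207:Wed 2208:Fri✓ 2209:Sat✓ 2210:Sun 2211:Mon 2212:Wed 2213:Thu✓ 2214:Fri✓ 2215:Sat✓ 2216:Mon …(25 more)… 2242:Fri✓ 2243:Sat✓ 2244:Mon 2245:Tue 2246:Wed 2247:Thu✓ 2248:Sat✓ 2249:Sun 2250:Mon 2251:Tue 2252:Thu✓ 2253:Fri✓ 2254:Sat✓ 2255:Sun 2256:Tue
Years with five Saturdays: 2202, 2203, 2208, 2209, 2213, 2214, 2215, 2219, 2220, 2224, 2225, 2226, 2230, 2231, 2236, 2237, 2241, 2242, 2243, 2247, 2248, 2252, 2253, 2254 → 24.

24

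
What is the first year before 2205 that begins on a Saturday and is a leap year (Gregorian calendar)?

Jan 1 advances by 2 weekdays after a leap year and by 1 after a common year.
2205: Jan 1 is Tuesday.
2204: Sunday (leap)
2203: Saturday
2202: Friday
2201: Thursday
2200: Wednesday
2199: Tuesday
2198: Monday
2197: Sunday
2196: Friday (leap)
2195: Thursday
2194: Wednesday
2193: Tuesday
2192: Sunday (leap)
2191: Saturday
2190: Friday
2189: Thursday
2188: Tuesday (leap)
2187: Monday
2186: Sunday
2185: Saturday
2184: Thursday (leap)
2183: Wednesday
2182: Tuesday
2181: Monday
2180: Saturday (leap)
2180 begins on a Saturday and is a leap year.

2180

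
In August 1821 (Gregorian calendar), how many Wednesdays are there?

August 1821 has 31 days and begins on Wednesday.
The first Wednesday is August 1.
Wednesdays fall on 1, 8, 15, 22, 29 — that's 5.

5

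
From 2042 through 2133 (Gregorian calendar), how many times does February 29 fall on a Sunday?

Leap years in 2042–2133: 22 of them.
Feb 29 weekday advances by 5 (mod 7) from one leap year to the next four years later (or differs when a century non-leap intervenes).
Leap-day weekdays: 2044:Mon 2048:Sat 2052:Thu 2056:Tue 2060:Sun✓ 2064:Fri 2068:Wed 2072:Mon 2076:Sat 2080:Thu 2084:Tue 2088:Sun✓ 2092:Fri 2096:Wed 2104:Fri 2108:Wed 2112:Mon 2116:Sat 2120:Thu 2124:Tue 2128:Sun✓ 2132:Fri
Sunday: 2060, 2088, 2128 → 3.

3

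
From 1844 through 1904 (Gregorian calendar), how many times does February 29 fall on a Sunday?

2

Leap years in 1844–1904: 15 of them.
Feb 29 weekday advances by 5 (mod 7) from one leap year to the next four years later (or differs when a century non-leap intervenes).
Leap-day weekdays: 1844:Thu 1848:Tue 1852:Sun✓ 1856:Fri 1860:Wed 1864:Mon 1868:Sat 1872:Thu 1876:Tue 1880:Sun✓ 1884:Fri 1888:Wed 1892:Mon 1896:Sat 1904:Mon
Sunday: 1852, 1880 → 2.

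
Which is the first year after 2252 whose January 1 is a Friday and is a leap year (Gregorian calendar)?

Jan 1 advances by 2 weekdays after a leap year and by 1 after a common year.
2252: Jan 1 is Thursday (leap).
2253: Saturday
2254: Sunday
2255: Monday
2256: Tuesday (leap)
2257: Thursday
2258: Friday
2259: Saturday
2260: Sunday (leap)
2261: Tuesday
2262: Wednesday
2263: Thursday
2264: Friday (leap)
2264 begins on a Friday and is a leap year.

2264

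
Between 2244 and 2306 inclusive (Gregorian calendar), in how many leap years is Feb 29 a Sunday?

Leap years in 2244–2306: 15 of them.
Feb 29 weekday advances by 5 (mod 7) from one leap year to the next four years later (or differs when a century non-leap intervenes).
Leap-day weekdays: 2244:Thu 2248:Tue 2252:Sun✓ 2256:Fri 2260:Wed 2264:Mon 2268:Sat 2272:Thu 2276:Tue 2280:Sun✓ 2284:Fri 2288:Wed 2292:Mon 2296:Sat 2304:Mon
Sunday: 2252, 2280 → 2.

2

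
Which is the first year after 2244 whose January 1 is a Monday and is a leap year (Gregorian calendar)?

2272

Jan 1 advances by 2 weekdays after a leap year and by 1 after a common year.
2244: Jan 1 is Monday (leap).
2245: Wednesday
2246: Thursday
2247: Friday
2248: Saturday (leap)
2249: Monday
2250: Tuesday
2251: Wednesday
2252: Thursday (leap)
2253: Saturday
2254: Sunday
2255: Monday
2256: Tuesday (leap)
2257: Thursday
2258: Friday
2259: Saturday
2260: Sunday (leap)
2261: Tuesday
2262: Wednesday
2263: Thursday
2264: Friday (leap)
2265: Sunday
2266: Monday
2267: Tuesday
2268: Wednesday (leap)
2269: Friday
2270: Saturday
2271: Sunday
2272: Monday (leap)
2272 begins on a Monday and is a leap year.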